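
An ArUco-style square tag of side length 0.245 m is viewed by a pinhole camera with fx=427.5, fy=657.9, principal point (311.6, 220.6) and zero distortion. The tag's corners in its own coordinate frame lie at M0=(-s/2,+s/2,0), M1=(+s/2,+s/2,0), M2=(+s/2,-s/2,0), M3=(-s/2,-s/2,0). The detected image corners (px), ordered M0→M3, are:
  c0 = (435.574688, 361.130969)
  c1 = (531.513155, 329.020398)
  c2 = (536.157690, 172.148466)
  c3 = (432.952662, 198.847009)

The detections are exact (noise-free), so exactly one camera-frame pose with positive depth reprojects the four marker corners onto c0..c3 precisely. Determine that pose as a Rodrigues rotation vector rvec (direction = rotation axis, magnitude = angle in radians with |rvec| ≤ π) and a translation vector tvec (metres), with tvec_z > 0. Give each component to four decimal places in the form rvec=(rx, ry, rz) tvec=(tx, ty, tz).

Intrinsics K: fx=427.5, fy=657.9, cx=311.6, cy=220.6
Marker side s = 0.245 m; corners in marker frame (Z=0):
  M0 = (-0.1225, +0.1225, 0)
  M1 = (+0.1225, +0.1225, 0)
  M2 = (+0.1225, -0.1225, 0)
  M3 = (-0.1225, -0.1225, 0)
Detected image corners:
  c0 = (435.574688, 361.130969) px
  c1 = (531.513155, 329.020398) px
  c2 = (536.157690, 172.148466) px
  c3 = (432.952662, 198.847009) px
Planar DLT: solve 8×8 A·h = b for H (H[2,2]=1):
  H  [+499.61958 +140.65653 +485.21216]
  H  [-69.04451 +730.61927 +267.86854]
  H  [+0.19368 +0.29984 +1.00000]
B = K⁻¹H; ‖b₁‖=1.059337, ‖b₂‖=1.059337; λ = 2/(‖b₁‖+‖b₂‖) = 0.943987, sign → tz>0 ⇒ λ=+0.943987
r₁ = λ·B[:,0] = (+0.96998,-0.16037,+0.18283); r₂ = λ·B[:,1] = (+0.10429,+0.95342,+0.28304)
r₃ = r₁×r₂ = (-0.21970,-0.25548,+0.94152); SVD([r₁ r₂ r₃]) → R = UVᵀ:
  R  [+0.96998 +0.10429 -0.21970]
  R  [-0.16037 +0.95342 -0.25548]
  R  [+0.18283 +0.28304 +0.94152]
t = (+0.38336, +0.06782, +0.94399) m
tr R = 2.864918; θ = arccos((tr R − 1)/2) = 0.369635 rad = 21.179°
axis k = ((R−Rᵀ)₃₂, (R−Rᵀ)₁₃, (R−Rᵀ)₂₁) / (2 sinθ) = (+0.745304, -0.557099, -0.366282)
rvec = θ·k = (+0.275491, -0.205923, -0.135391)

rvec=(0.2755, -0.2059, -0.1354) tvec=(0.3834, 0.0678, 0.9440)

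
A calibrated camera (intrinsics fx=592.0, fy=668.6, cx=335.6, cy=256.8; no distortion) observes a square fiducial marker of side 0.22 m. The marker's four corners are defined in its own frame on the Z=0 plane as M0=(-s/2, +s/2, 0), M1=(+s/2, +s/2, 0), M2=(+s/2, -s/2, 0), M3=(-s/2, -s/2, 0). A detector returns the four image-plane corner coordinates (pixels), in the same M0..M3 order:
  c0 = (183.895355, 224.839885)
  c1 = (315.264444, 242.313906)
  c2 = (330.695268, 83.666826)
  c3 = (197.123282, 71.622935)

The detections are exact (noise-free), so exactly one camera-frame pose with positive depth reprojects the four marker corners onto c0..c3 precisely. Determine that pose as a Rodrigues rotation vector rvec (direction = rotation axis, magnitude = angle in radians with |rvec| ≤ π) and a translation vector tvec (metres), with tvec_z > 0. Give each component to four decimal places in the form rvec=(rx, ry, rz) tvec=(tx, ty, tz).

Intrinsics K: fx=592.0, fy=668.6, cx=335.6, cy=256.8
Marker side s = 0.22 m; corners in marker frame (Z=0):
  M0 = (-0.1100, +0.1100, 0)
  M1 = (+0.1100, +0.1100, 0)
  M2 = (+0.1100, -0.1100, 0)
  M3 = (-0.1100, -0.1100, 0)
Detected image corners:
  c0 = (183.895355, 224.839885) px
  c1 = (315.264444, 242.313906) px
  c2 = (330.695268, 83.666826) px
  c3 = (197.123282, 71.622935) px
Planar DLT: solve 8×8 A·h = b for H (H[2,2]=1):
  H  [+560.06058 -50.18472 +255.50579]
  H  [+41.68076 +717.56526 +155.97429]
  H  [-0.16377 +0.05787 +1.00000]
B = K⁻¹H; ‖b₁‖=1.059146, ‖b₂‖=1.059146; λ = 2/(‖b₁‖+‖b₂‖) = 0.944157, sign → tz>0 ⇒ λ=+0.944157
r₁ = λ·B[:,0] = (+0.98087,+0.11825,-0.15462); r₂ = λ·B[:,1] = (-0.11101,+0.99232,+0.05464)
r₃ = r₁×r₂ = (+0.15989,-0.03643,+0.98646); SVD([r₁ r₂ r₃]) → R = UVᵀ:
  R  [+0.98087 -0.11101 +0.15989]
  R  [+0.11825 +0.99232 -0.03643]
  R  [-0.15462 +0.05464 +0.98646]
t = (-0.12774, -0.14238, +0.94416) m
tr R = 2.959649; θ = arccos((tr R − 1)/2) = 0.201215 rad = 11.529°
axis k = ((R−Rᵀ)₃₂, (R−Rᵀ)₁₃, (R−Rᵀ)₂₁) / (2 sinθ) = (+0.227841, +0.786845, +0.573554)
rvec = θ·k = (+0.045845, +0.158325, +0.115407)

rvec=(0.0458, 0.1583, 0.1154) tvec=(-0.1277, -0.1424, 0.9442)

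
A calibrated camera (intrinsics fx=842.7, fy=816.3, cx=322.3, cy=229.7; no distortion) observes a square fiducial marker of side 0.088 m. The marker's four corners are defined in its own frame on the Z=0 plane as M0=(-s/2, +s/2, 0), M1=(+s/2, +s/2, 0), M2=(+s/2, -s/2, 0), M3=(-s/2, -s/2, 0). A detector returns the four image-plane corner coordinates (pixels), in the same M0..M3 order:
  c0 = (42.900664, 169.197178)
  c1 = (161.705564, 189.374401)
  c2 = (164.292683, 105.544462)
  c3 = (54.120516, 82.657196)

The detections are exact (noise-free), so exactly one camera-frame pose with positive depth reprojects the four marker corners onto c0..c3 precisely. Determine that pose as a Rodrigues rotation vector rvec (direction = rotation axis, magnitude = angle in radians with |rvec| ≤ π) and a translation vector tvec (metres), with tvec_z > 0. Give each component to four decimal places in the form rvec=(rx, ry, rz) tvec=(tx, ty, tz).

Intrinsics K: fx=842.7, fy=816.3, cx=322.3, cy=229.7
Marker side s = 0.088 m; corners in marker frame (Z=0):
  M0 = (-0.0440, +0.0440, 0)
  M1 = (+0.0440, +0.0440, 0)
  M2 = (+0.0440, -0.0440, 0)
  M3 = (-0.0440, -0.0440, 0)
Detected image corners:
  c0 = (42.900664, 169.197178) px
  c1 = (161.705564, 189.374401) px
  c2 = (164.292683, 105.544462) px
  c3 = (54.120516, 82.657196) px
Planar DLT: solve 8×8 A·h = b for H (H[2,2]=1):
  H  [+1359.45043 -164.20444 +107.31402]
  H  [+323.07850 +855.19320 +135.42161]
  H  [+0.56943 -0.82251 +1.00000]
B = K⁻¹H; ‖b₁‖=1.525431, ‖b₂‖=1.525431; λ = 2/(‖b₁‖+‖b₂‖) = 0.655552, sign → tz>0 ⇒ λ=+0.655552
r₁ = λ·B[:,0] = (+0.91477,+0.15442,+0.37329); r₂ = λ·B[:,1] = (+0.07849,+0.83851,-0.53920)
r₃ = r₁×r₂ = (-0.39627,+0.52254,+0.75493); SVD([r₁ r₂ r₃]) → R = UVᵀ:
  R  [+0.91477 +0.07849 -0.39627]
  R  [+0.15442 +0.83851 +0.52254]
  R  [+0.37329 -0.53920 +0.75493]
t = (-0.16724, -0.07571, +0.65555) m
tr R = 2.508217; θ = arccos((tr R − 1)/2) = 0.716501 rad = 41.052°
axis k = ((R−Rᵀ)₃₂, (R−Rᵀ)₁₃, (R−Rᵀ)₂₁) / (2 sinθ) = (-0.808332, -0.585882, +0.057809)
rvec = θ·k = (-0.579170, -0.419785, +0.041420)

rvec=(-0.5792, -0.4198, 0.0414) tvec=(-0.1672, -0.0757, 0.6556)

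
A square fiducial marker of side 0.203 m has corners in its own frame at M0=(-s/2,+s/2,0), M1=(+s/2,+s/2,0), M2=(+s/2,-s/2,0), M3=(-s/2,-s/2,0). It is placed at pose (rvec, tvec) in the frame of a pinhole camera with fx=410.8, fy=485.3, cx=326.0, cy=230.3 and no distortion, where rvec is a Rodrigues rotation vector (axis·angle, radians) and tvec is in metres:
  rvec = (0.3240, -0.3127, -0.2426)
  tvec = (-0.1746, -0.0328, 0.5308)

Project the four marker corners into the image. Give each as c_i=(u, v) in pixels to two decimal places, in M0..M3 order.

Intrinsics K: fx=410.8, fy=485.3, cx=326.0, cy=230.3
Marker side s = 0.203 m; corners in marker frame (Z=0):
  M0 = (-0.1015, +0.1015, 0)
  M1 = (+0.1015, +0.1015, 0)
  M2 = (+0.1015, -0.1015, 0)
  M3 = (-0.1015, -0.1015, 0)
rvec = (0.3240, -0.3127, -0.2426), |rvec| = θ = 0.51148 rad = 29.306°
Rodrigues: sinθ=0.48947, 1−cosθ=0.12798; R = I + sinθ·[k]× + (1−cosθ)·[k]×²:
    [+0.92337 +0.18260 -0.33769]
    [-0.28172 +0.91985 -0.27295]
    [+0.26079 +0.34717 +0.90081]
t = (-0.1746, -0.0328, 0.5308) m
M0: Pc = R·M0+t = (-0.24979, +0.08916, +0.53957); u = 410.8·(-0.24979)/0.53957 + 326.0 = 135.8230, v = 485.3·(+0.08916)/0.53957 + 230.3 = 310.4928
M1: Pc = R·M1+t = (-0.06234, +0.03197, +0.59251); u = 410.8·(-0.06234)/0.59251 + 326.0 = 282.7755, v = 485.3·(+0.03197)/0.59251 + 230.3 = 256.4858
M2: Pc = R·M2+t = (-0.09941, -0.15476, +0.52203); u = 410.8·(-0.09941)/0.52203 + 326.0 = 247.7711, v = 485.3·(-0.15476)/0.52203 + 230.3 = 86.4296
M3: Pc = R·M3+t = (-0.28686, -0.09757, +0.46909); u = 410.8·(-0.28686)/0.46909 + 326.0 = 74.7903, v = 485.3·(-0.09757)/0.46909 + 230.3 = 129.3583

c0=(135.82, 310.49) c1=(282.78, 256.49) c2=(247.77, 86.43) c3=(74.79, 129.36)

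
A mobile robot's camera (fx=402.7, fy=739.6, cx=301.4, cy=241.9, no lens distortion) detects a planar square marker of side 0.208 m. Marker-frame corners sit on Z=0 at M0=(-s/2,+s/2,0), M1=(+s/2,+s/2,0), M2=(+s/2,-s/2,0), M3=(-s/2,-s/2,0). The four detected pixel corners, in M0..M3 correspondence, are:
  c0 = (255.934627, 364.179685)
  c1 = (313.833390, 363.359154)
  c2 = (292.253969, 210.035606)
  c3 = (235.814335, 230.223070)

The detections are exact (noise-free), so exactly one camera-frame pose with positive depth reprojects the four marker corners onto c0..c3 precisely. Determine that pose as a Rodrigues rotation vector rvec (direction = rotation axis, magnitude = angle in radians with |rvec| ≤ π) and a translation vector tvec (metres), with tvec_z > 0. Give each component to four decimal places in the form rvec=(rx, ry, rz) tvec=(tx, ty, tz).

rvec=(0.1991, 0.7040, -0.1992) tvec=(-0.0732, 0.0711, 1.0269)

Intrinsics K: fx=402.7, fy=739.6, cx=301.4, cy=241.9
Marker side s = 0.208 m; corners in marker frame (Z=0):
  M0 = (-0.1040, +0.1040, 0)
  M1 = (+0.1040, +0.1040, 0)
  M2 = (+0.1040, -0.1040, 0)
  M3 = (-0.1040, -0.1040, 0)
Detected image corners:
  c0 = (255.934627, 364.179685) px
  c1 = (313.833390, 363.359154) px
  c2 = (292.253969, 210.035606) px
  c3 = (235.814335, 230.223070) px
Planar DLT: solve 8×8 A·h = b for H (H[2,2]=1):
  H  [+99.20544 +130.40200 +272.67620]
  H  [-236.84655 +719.81084 +293.12623]
  H  [-0.64012 +0.11075 +1.00000]
B = K⁻¹H; ‖b₁‖=0.973818, ‖b₂‖=0.973818; λ = 2/(‖b₁‖+‖b₂‖) = 1.026886, sign → tz>0 ⇒ λ=+1.026886
r₁ = λ·B[:,0] = (+0.74495,-0.11385,-0.65733); r₂ = λ·B[:,1] = (+0.24741,+0.96221,+0.11373)
r₃ = r₁×r₂ = (+0.61954,-0.24735,+0.74497); SVD([r₁ r₂ r₃]) → R = UVᵀ:
  R  [+0.74495 +0.24741 +0.61954]
  R  [-0.11385 +0.96221 -0.24735]
  R  [-0.65733 +0.11373 +0.74497]
t = (-0.07325, +0.07112, +1.02689) m
tr R = 2.452138; θ = arccos((tr R − 1)/2) = 0.758209 rad = 43.442°
axis k = ((R−Rᵀ)₃₂, (R−Rᵀ)₁₃, (R−Rᵀ)₂₁) / (2 sinθ) = (+0.262553, +0.928472, -0.262689)
rvec = θ·k = (+0.199070, +0.703976, -0.199173)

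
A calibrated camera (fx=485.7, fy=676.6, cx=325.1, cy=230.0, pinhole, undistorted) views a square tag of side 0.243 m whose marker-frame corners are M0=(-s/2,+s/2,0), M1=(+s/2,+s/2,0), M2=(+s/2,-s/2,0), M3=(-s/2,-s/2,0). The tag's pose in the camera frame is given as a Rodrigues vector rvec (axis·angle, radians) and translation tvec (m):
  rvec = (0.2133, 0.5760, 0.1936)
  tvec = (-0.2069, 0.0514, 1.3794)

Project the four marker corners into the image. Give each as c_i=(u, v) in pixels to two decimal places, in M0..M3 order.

c0=(219.10, 293.80) c1=(281.19, 329.02) c2=(290.22, 211.01) c3=(224.62, 184.76)

Intrinsics K: fx=485.7, fy=676.6, cx=325.1, cy=230.0
Marker side s = 0.243 m; corners in marker frame (Z=0):
  M0 = (-0.1215, +0.1215, 0)
  M1 = (+0.1215, +0.1215, 0)
  M2 = (+0.1215, -0.1215, 0)
  M3 = (-0.1215, -0.1215, 0)
rvec = (0.2133, 0.5760, 0.1936), |rvec| = θ = 0.64401 rad = 36.899°
Rodrigues: sinθ=0.60041, 1−cosθ=0.20031; R = I + sinθ·[k]× + (1−cosθ)·[k]×²:
    [+0.82167 -0.12116 +0.55694]
    [+0.23983 +0.95993 -0.14500]
    [-0.51706 +0.25271 +0.81779]
t = (-0.2069, 0.0514, 1.3794) m
M0: Pc = R·M0+t = (-0.32145, +0.13889, +1.47293); u = 485.7·(-0.32145)/1.47293 + 325.1 = 219.1005, v = 676.6·(+0.13889)/1.47293 + 230.0 = 293.8010
M1: Pc = R·M1+t = (-0.12179, +0.19717, +1.34728); u = 485.7·(-0.12179)/1.34728 + 325.1 = 281.1950, v = 676.6·(+0.19717)/1.34728 + 230.0 = 329.0181
M2: Pc = R·M2+t = (-0.09235, -0.03609, +1.28587); u = 485.7·(-0.09235)/1.28587 + 325.1 = 290.2186, v = 676.6·(-0.03609)/1.28587 + 230.0 = 211.0092
M3: Pc = R·M3+t = (-0.29201, -0.09437, +1.41152); u = 485.7·(-0.29201)/1.41152 + 325.1 = 224.6194, v = 676.6·(-0.09437)/1.41152 + 230.0 = 184.7644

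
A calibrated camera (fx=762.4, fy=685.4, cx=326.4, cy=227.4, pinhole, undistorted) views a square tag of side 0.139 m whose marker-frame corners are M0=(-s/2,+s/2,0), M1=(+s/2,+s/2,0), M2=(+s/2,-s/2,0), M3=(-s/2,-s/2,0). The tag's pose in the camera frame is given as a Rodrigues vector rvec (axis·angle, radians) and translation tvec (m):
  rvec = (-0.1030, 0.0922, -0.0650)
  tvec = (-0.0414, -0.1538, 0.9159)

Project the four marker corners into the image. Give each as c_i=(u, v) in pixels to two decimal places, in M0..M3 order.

c0=(237.81, 167.47) c1=(353.29, 159.31) c2=(345.93, 57.29) c3=(232.37, 66.66)

Intrinsics K: fx=762.4, fy=685.4, cx=326.4, cy=227.4
Marker side s = 0.139 m; corners in marker frame (Z=0):
  M0 = (-0.0695, +0.0695, 0)
  M1 = (+0.0695, +0.0695, 0)
  M2 = (+0.0695, -0.0695, 0)
  M3 = (-0.0695, -0.0695, 0)
rvec = (-0.1030, 0.0922, -0.0650), |rvec| = θ = 0.15276 rad = 8.752°
Rodrigues: sinθ=0.15216, 1−cosθ=0.01164; R = I + sinθ·[k]× + (1−cosθ)·[k]×²:
    [+0.99365 +0.06001 +0.09518]
    [-0.06949 +0.99260 +0.09961]
    [-0.08850 -0.10559 +0.99046]
t = (-0.0414, -0.1538, 0.9159) m
M0: Pc = R·M0+t = (-0.10629, -0.07999, +0.91471); u = 762.4·(-0.10629)/0.91471 + 326.4 = 237.8104, v = 685.4·(-0.07999)/0.91471 + 227.4 = 167.4666
M1: Pc = R·M1+t = (+0.03183, -0.08964, +0.90241); u = 762.4·(+0.03183)/0.90241 + 326.4 = 353.2909, v = 685.4·(-0.08964)/0.90241 + 227.4 = 159.3136
M2: Pc = R·M2+t = (+0.02349, -0.22761, +0.91709); u = 762.4·(+0.02349)/0.91709 + 326.4 = 345.9263, v = 685.4·(-0.22761)/0.91709 + 227.4 = 57.2885
M3: Pc = R·M3+t = (-0.11463, -0.21796, +0.92939); u = 762.4·(-0.11463)/0.92939 + 326.4 = 232.3669, v = 685.4·(-0.21796)/0.92939 + 227.4 = 66.6631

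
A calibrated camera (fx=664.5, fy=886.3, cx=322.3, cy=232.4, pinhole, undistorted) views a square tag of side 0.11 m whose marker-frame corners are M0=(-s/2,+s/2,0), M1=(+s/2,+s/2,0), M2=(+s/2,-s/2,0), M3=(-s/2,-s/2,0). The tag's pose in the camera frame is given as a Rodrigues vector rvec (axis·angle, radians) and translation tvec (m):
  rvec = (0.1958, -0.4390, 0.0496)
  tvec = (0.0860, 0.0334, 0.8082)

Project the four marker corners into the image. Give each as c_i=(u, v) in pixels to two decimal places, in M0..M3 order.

Intrinsics K: fx=664.5, fy=886.3, cx=322.3, cy=232.4
Marker side s = 0.11 m; corners in marker frame (Z=0):
  M0 = (-0.0550, +0.0550, 0)
  M1 = (+0.0550, +0.0550, 0)
  M2 = (+0.0550, -0.0550, 0)
  M3 = (-0.0550, -0.0550, 0)
rvec = (0.1958, -0.4390, 0.0496), |rvec| = θ = 0.48324 rad = 27.687°
Rodrigues: sinθ=0.46465, 1−cosθ=0.11450; R = I + sinθ·[k]× + (1−cosθ)·[k]×²:
    [+0.90429 -0.08984 -0.41735]
    [+0.00554 +0.97999 -0.19894]
    [+0.42687 +0.17759 +0.88670]
t = (0.0860, 0.0334, 0.8082) m
M0: Pc = R·M0+t = (+0.03132, +0.08699, +0.79449); u = 664.5·(+0.03132)/0.79449 + 322.3 = 348.4978, v = 886.3·(+0.08699)/0.79449 + 232.4 = 329.4479
M1: Pc = R·M1+t = (+0.13079, +0.08760, +0.84145); u = 664.5·(+0.13079)/0.84145 + 322.3 = 425.5904, v = 886.3·(+0.08760)/0.84145 + 232.4 = 324.6745
M2: Pc = R·M2+t = (+0.14068, -0.02019, +0.82191); u = 664.5·(+0.14068)/0.82191 + 322.3 = 436.0351, v = 886.3·(-0.02019)/0.82191 + 232.4 = 210.6231
M3: Pc = R·M3+t = (+0.04121, -0.02080, +0.77495); u = 664.5·(+0.04121)/0.77495 + 322.3 = 357.6321, v = 886.3·(-0.02080)/0.77495 + 232.4 = 208.6062

c0=(348.50, 329.45) c1=(425.59, 324.67) c2=(436.04, 210.62) c3=(357.63, 208.61)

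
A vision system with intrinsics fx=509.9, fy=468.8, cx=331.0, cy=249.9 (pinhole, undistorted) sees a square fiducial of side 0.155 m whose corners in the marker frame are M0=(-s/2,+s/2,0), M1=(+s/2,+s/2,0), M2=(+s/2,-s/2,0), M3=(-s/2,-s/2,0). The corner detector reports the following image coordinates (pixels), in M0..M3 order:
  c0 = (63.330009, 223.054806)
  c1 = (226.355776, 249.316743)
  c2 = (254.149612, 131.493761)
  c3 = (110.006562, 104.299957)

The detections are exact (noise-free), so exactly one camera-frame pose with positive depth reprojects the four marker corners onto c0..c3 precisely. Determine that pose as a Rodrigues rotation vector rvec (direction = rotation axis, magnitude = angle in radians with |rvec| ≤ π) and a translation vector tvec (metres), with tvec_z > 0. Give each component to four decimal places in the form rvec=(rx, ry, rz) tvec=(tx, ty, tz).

Intrinsics K: fx=509.9, fy=468.8, cx=331.0, cy=249.9
Marker side s = 0.155 m; corners in marker frame (Z=0):
  M0 = (-0.0775, +0.0775, 0)
  M1 = (+0.0775, +0.0775, 0)
  M2 = (+0.0775, -0.0775, 0)
  M3 = (-0.0775, -0.0775, 0)
Detected image corners:
  c0 = (63.330009, 223.054806) px
  c1 = (226.355776, 249.316743) px
  c2 = (254.149612, 131.493761) px
  c3 = (110.006562, 104.299957) px
Planar DLT: solve 8×8 A·h = b for H (H[2,2]=1):
  H  [+1023.02389 -360.21178 +165.82671]
  H  [+211.22398 +632.03489 +173.87377]
  H  [+0.21811 -0.74033 +1.00000]
B = K⁻¹H; ‖b₁‖=1.906982, ‖b₂‖=1.906982; λ = 2/(‖b₁‖+‖b₂‖) = 0.524389, sign → tz>0 ⇒ λ=+0.524389
r₁ = λ·B[:,0] = (+0.97785,+0.17530,+0.11437); r₂ = λ·B[:,1] = (-0.11844,+0.91392,-0.38822)
r₃ = r₁×r₂ = (-0.17258,+0.36607,+0.91444); SVD([r₁ r₂ r₃]) → R = UVᵀ:
  R  [+0.97785 -0.11844 -0.17258]
  R  [+0.17530 +0.91392 +0.36607]
  R  [+0.11437 -0.38822 +0.91444]
t = (-0.16987, -0.08504, +0.52439) m
tr R = 2.806216; θ = arccos((tr R − 1)/2) = 0.443843 rad = 25.430°
axis k = ((R−Rᵀ)₃₂, (R−Rᵀ)₁₃, (R−Rᵀ)₂₁) / (2 sinθ) = (-0.878283, -0.334124, +0.342023)
rvec = θ·k = (-0.389820, -0.148299, +0.151805)

rvec=(-0.3898, -0.1483, 0.1518) tvec=(-0.1699, -0.0850, 0.5244)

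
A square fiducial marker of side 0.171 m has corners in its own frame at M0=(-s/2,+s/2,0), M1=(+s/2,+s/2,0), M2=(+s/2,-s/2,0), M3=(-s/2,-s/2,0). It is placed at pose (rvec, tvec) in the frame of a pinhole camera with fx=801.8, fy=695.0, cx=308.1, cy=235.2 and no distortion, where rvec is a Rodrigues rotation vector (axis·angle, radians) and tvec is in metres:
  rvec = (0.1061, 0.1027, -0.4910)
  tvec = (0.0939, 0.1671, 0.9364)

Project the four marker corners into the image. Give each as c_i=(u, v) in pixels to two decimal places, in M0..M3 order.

c0=(358.17, 440.56) c1=(488.26, 386.02) c2=(419.97, 274.85) c3=(289.60, 332.65)

Intrinsics K: fx=801.8, fy=695.0, cx=308.1, cy=235.2
Marker side s = 0.171 m; corners in marker frame (Z=0):
  M0 = (-0.0855, +0.0855, 0)
  M1 = (+0.0855, +0.0855, 0)
  M2 = (+0.0855, -0.0855, 0)
  M3 = (-0.0855, -0.0855, 0)
rvec = (0.1061, 0.1027, -0.4910), |rvec| = θ = 0.51272 rad = 29.377°
Rodrigues: sinθ=0.49055, 1−cosθ=0.12859; R = I + sinθ·[k]× + (1−cosθ)·[k]×²:
    [+0.87692 +0.47510 +0.07278]
    [-0.46444 +0.87657 -0.12618]
    [-0.12374 +0.07685 +0.98933]
t = (0.0939, 0.1671, 0.9364) m
M0: Pc = R·M0+t = (+0.05954, +0.28176, +0.95355); u = 801.8·(+0.05954)/0.95355 + 308.1 = 358.1684, v = 695.0·(+0.28176)/0.95355 + 235.2 = 440.5595
M1: Pc = R·M1+t = (+0.20950, +0.20234, +0.93239); u = 801.8·(+0.20950)/0.93239 + 308.1 = 488.2552, v = 695.0·(+0.20234)/0.93239 + 235.2 = 386.0214
M2: Pc = R·M2+t = (+0.12826, +0.05244, +0.91925); u = 801.8·(+0.12826)/0.91925 + 308.1 = 419.9688, v = 695.0·(+0.05244)/0.91925 + 235.2 = 274.8501
M3: Pc = R·M3+t = (-0.02170, +0.13186, +0.94041); u = 801.8·(-0.02170)/0.94041 + 308.1 = 289.6007, v = 695.0·(+0.13186)/0.94041 + 235.2 = 332.6518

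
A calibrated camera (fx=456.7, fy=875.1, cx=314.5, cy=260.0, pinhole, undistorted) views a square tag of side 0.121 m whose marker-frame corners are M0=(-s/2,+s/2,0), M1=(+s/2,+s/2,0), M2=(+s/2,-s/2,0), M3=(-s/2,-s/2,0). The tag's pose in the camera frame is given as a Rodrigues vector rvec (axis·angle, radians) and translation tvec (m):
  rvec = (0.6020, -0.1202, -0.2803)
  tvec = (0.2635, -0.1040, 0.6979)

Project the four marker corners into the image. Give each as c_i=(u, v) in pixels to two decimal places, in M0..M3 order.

c0=(451.55, 213.86) c1=(522.75, 171.65) c2=(525.81, 37.00) c3=(447.16, 82.89)

Intrinsics K: fx=456.7, fy=875.1, cx=314.5, cy=260.0
Marker side s = 0.121 m; corners in marker frame (Z=0):
  M0 = (-0.0605, +0.0605, 0)
  M1 = (+0.0605, +0.0605, 0)
  M2 = (+0.0605, -0.0605, 0)
  M3 = (-0.0605, -0.0605, 0)
rvec = (0.6020, -0.1202, -0.2803), |rvec| = θ = 0.67485 rad = 38.666°
Rodrigues: sinθ=0.62478, 1−cosθ=0.21920; R = I + sinθ·[k]× + (1−cosθ)·[k]×²:
    [+0.95523 +0.22468 -0.19250]
    [-0.29433 +0.78776 -0.54112]
    [+0.03007 +0.57355 +0.81862]
t = (0.2635, -0.1040, 0.6979) m
M0: Pc = R·M0+t = (+0.21930, -0.03853, +0.73078); u = 456.7·(+0.21930)/0.73078 + 314.5 = 451.5520, v = 875.1·(-0.03853)/0.73078 + 260.0 = 213.8564
M1: Pc = R·M1+t = (+0.33488, -0.07415, +0.73442); u = 456.7·(+0.33488)/0.73442 + 314.5 = 522.7486, v = 875.1·(-0.07415)/0.73442 + 260.0 = 171.6488
M2: Pc = R·M2+t = (+0.30770, -0.16947, +0.66502); u = 456.7·(+0.30770)/0.66502 + 314.5 = 525.8111, v = 875.1·(-0.16947)/0.66502 + 260.0 = 36.9990
M3: Pc = R·M3+t = (+0.19212, -0.13385, +0.66138); u = 456.7·(+0.19212)/0.66138 + 314.5 = 447.1606, v = 875.1·(-0.13385)/0.66138 + 260.0 = 82.8948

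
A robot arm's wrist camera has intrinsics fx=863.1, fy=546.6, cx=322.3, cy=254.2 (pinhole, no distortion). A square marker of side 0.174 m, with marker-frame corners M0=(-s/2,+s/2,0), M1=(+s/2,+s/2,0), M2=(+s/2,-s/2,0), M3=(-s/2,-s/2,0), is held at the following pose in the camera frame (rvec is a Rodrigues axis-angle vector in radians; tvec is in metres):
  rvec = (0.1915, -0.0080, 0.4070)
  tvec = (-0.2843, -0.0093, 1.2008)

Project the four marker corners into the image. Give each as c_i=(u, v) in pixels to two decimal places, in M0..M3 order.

Intrinsics K: fx=863.1, fy=546.6, cx=322.3, cy=254.2
Marker side s = 0.174 m; corners in marker frame (Z=0):
  M0 = (-0.0870, +0.0870, 0)
  M1 = (+0.0870, +0.0870, 0)
  M2 = (+0.0870, -0.0870, 0)
  M3 = (-0.0870, -0.0870, 0)
rvec = (0.1915, -0.0080, 0.4070), |rvec| = θ = 0.44987 rad = 25.776°
Rodrigues: sinθ=0.43485, 1−cosθ=0.09950; R = I + sinθ·[k]× + (1−cosθ)·[k]×²:
    [+0.91853 -0.39416 +0.03058]
    [+0.39266 +0.90053 -0.18671]
    [+0.04605 +0.18350 +0.98194]
t = (-0.2843, -0.0093, 1.2008) m
M0: Pc = R·M0+t = (-0.39850, +0.03489, +1.21276); u = 863.1·(-0.39850)/1.21276 + 322.3 = 38.6911, v = 546.6·(+0.03489)/1.21276 + 254.2 = 269.9231
M1: Pc = R·M1+t = (-0.23868, +0.10321, +1.22077); u = 863.1·(-0.23868)/1.22077 + 322.3 = 153.5504, v = 546.6·(+0.10321)/1.22077 + 254.2 = 300.4112
M2: Pc = R·M2+t = (-0.17010, -0.05349, +1.18884); u = 863.1·(-0.17010)/1.18884 + 322.3 = 198.8105, v = 546.6·(-0.05349)/1.18884 + 254.2 = 229.6088
M3: Pc = R·M3+t = (-0.32992, -0.12181, +1.18083); u = 863.1·(-0.32992)/1.18083 + 322.3 = 81.1524, v = 546.6·(-0.12181)/1.18083 + 254.2 = 197.8158

c0=(38.69, 269.92) c1=(153.55, 300.41) c2=(198.81, 229.61) c3=(81.15, 197.82)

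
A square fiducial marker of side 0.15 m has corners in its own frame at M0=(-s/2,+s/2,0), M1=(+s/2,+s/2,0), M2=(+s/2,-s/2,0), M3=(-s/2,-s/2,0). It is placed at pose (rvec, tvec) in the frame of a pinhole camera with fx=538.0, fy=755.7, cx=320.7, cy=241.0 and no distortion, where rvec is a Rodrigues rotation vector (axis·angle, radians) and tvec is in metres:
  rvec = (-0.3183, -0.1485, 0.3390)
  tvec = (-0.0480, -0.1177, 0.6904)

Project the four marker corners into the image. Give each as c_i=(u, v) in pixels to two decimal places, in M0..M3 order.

Intrinsics K: fx=538.0, fy=755.7, cx=320.7, cy=241.0
Marker side s = 0.15 m; corners in marker frame (Z=0):
  M0 = (-0.0750, +0.0750, 0)
  M1 = (+0.0750, +0.0750, 0)
  M2 = (+0.0750, -0.0750, 0)
  M3 = (-0.0750, -0.0750, 0)
rvec = (-0.3183, -0.1485, 0.3390), |rvec| = θ = 0.48815 rad = 27.969°
Rodrigues: sinθ=0.46899, 1−cosθ=0.11680; R = I + sinθ·[k]× + (1−cosθ)·[k]×²:
    [+0.93286 -0.30253 -0.19556]
    [+0.34886 +0.89401 +0.28113]
    [+0.08978 -0.33048 +0.93953]
t = (-0.0480, -0.1177, 0.6904) m
M0: Pc = R·M0+t = (-0.14065, -0.07681, +0.65888); u = 538.0·(-0.14065)/0.65888 + 320.7 = 205.8505, v = 755.7·(-0.07681)/0.65888 + 241.0 = 152.8985
M1: Pc = R·M1+t = (-0.00072, -0.02448, +0.67235); u = 538.0·(-0.00072)/0.67235 + 320.7 = 320.1199, v = 755.7·(-0.02448)/0.67235 + 241.0 = 213.4804
M2: Pc = R·M2+t = (+0.04465, -0.15859, +0.72192); u = 538.0·(+0.04465)/0.72192 + 320.7 = 353.9779, v = 755.7·(-0.15859)/0.72192 + 241.0 = 74.9934
M3: Pc = R·M3+t = (-0.09528, -0.21092, +0.70845); u = 538.0·(-0.09528)/0.70845 + 320.7 = 248.3479, v = 755.7·(-0.21092)/0.70845 + 241.0 = 16.0181

c0=(205.85, 152.90) c1=(320.12, 213.48) c2=(353.98, 74.99) c3=(248.35, 16.02)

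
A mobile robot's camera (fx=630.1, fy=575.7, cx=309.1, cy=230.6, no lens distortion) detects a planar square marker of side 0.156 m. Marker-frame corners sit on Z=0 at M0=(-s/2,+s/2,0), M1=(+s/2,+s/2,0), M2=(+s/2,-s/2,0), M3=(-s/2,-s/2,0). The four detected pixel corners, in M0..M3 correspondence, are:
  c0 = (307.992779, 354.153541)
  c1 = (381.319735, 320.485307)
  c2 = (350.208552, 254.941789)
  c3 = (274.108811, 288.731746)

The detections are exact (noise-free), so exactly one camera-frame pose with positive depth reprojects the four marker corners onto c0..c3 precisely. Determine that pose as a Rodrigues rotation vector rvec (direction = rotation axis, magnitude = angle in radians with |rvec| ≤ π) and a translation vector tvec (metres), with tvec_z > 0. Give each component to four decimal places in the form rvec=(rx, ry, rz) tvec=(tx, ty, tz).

rvec=(0.2094, -0.1570, -0.4301) tvec=(0.0370, 0.1520, 1.1767)

Intrinsics K: fx=630.1, fy=575.7, cx=309.1, cy=230.6
Marker side s = 0.156 m; corners in marker frame (Z=0):
  M0 = (-0.0780, +0.0780, 0)
  M1 = (+0.0780, +0.0780, 0)
  M2 = (+0.0780, -0.0780, 0)
  M3 = (-0.0780, -0.0780, 0)
Detected image corners:
  c0 = (307.992779, 354.153541) px
  c1 = (381.319735, 320.485307) px
  c2 = (350.208552, 254.941789) px
  c3 = (274.108811, 288.731746) px
Planar DLT: solve 8×8 A·h = b for H (H[2,2]=1):
  H  [+508.47379 +273.47350 +328.92250]
  H  [-188.67995 +480.24945 +304.96638]
  H  [+0.09037 +0.19859 +1.00000]
B = K⁻¹H; ‖b₁‖=0.849846, ‖b₂‖=0.849846; λ = 2/(‖b₁‖+‖b₂‖) = 1.176683, sign → tz>0 ⇒ λ=+1.176683
r₁ = λ·B[:,0] = (+0.89738,-0.42824,+0.10634); r₂ = λ·B[:,1] = (+0.39607,+0.88799,+0.23368)
r₃ = r₁×r₂ = (-0.19450,-0.16758,+0.96648); SVD([r₁ r₂ r₃]) → R = UVᵀ:
  R  [+0.89738 +0.39607 -0.19450]
  R  [-0.42824 +0.88799 -0.16758]
  R  [+0.10634 +0.23368 +0.96648]
t = (+0.03702, +0.15200, +1.17668) m
tr R = 2.751856; θ = arccos((tr R − 1)/2) = 0.503440 rad = 28.845°
axis k = ((R−Rᵀ)₃₂, (R−Rᵀ)₁₃, (R−Rᵀ)₂₁) / (2 sinθ) = (+0.415860, -0.311793, -0.854310)
rvec = θ·k = (+0.209361, -0.156969, -0.430094)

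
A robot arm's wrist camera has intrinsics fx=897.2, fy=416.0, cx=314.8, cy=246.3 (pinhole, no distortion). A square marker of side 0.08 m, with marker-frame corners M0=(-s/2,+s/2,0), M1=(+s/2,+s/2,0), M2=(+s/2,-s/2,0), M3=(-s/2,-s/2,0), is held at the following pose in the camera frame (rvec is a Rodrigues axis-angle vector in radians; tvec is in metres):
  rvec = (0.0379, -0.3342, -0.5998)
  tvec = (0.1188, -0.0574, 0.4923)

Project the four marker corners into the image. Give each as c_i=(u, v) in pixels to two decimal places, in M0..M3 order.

Intrinsics K: fx=897.2, fy=416.0, cx=314.8, cy=246.3
Marker side s = 0.08 m; corners in marker frame (Z=0):
  M0 = (-0.0400, +0.0400, 0)
  M1 = (+0.0400, +0.0400, 0)
  M2 = (+0.0400, -0.0400, 0)
  M3 = (-0.0400, -0.0400, 0)
rvec = (0.0379, -0.3342, -0.5998), |rvec| = θ = 0.68767 rad = 39.400°
Rodrigues: sinθ=0.63474, 1−cosθ=0.22727; R = I + sinθ·[k]× + (1−cosθ)·[k]×²:
    [+0.77342 +0.54754 -0.31940]
    [-0.55972 +0.82641 +0.06136]
    [+0.29755 +0.13132 +0.94563]
t = (0.1188, -0.0574, 0.4923) m
M0: Pc = R·M0+t = (+0.10977, -0.00195, +0.48565); u = 897.2·(+0.10977)/0.48565 + 314.8 = 517.5819, v = 416.0·(-0.00195)/0.48565 + 246.3 = 244.6255
M1: Pc = R·M1+t = (+0.17164, -0.04673, +0.50945); u = 897.2·(+0.17164)/0.50945 + 314.8 = 617.0723, v = 416.0·(-0.04673)/0.50945 + 246.3 = 208.1402
M2: Pc = R·M2+t = (+0.12783, -0.11285, +0.49895); u = 897.2·(+0.12783)/0.49895 + 314.8 = 544.6702, v = 416.0·(-0.11285)/0.49895 + 246.3 = 152.2152
M3: Pc = R·M3+t = (+0.06596, -0.06807, +0.47515); u = 897.2·(+0.06596)/0.47515 + 314.8 = 439.3527, v = 416.0·(-0.06807)/0.47515 + 246.3 = 186.7054

c0=(517.58, 244.63) c1=(617.07, 208.14) c2=(544.67, 152.22) c3=(439.35, 186.71)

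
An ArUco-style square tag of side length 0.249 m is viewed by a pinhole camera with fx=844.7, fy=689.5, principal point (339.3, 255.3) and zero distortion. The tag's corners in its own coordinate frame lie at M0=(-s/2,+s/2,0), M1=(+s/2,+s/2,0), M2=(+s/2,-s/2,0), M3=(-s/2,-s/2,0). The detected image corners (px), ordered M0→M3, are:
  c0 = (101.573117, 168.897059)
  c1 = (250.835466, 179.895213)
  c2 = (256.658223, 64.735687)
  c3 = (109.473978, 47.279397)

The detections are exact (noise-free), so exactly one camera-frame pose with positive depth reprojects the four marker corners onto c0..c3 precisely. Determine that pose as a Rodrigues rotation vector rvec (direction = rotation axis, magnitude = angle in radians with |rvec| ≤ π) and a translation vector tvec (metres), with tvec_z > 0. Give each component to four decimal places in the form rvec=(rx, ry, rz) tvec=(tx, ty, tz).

Intrinsics K: fx=844.7, fy=689.5, cx=339.3, cy=255.3
Marker side s = 0.249 m; corners in marker frame (Z=0):
  M0 = (-0.1245, +0.1245, 0)
  M1 = (+0.1245, +0.1245, 0)
  M2 = (+0.1245, -0.1245, 0)
  M3 = (-0.1245, -0.1245, 0)
Detected image corners:
  c0 = (101.573117, 168.897059) px
  c1 = (250.835466, 179.895213) px
  c2 = (256.658223, 64.735687) px
  c3 = (109.473978, 47.279397) px
Planar DLT: solve 8×8 A·h = b for H (H[2,2]=1):
  H  [+635.59553 -35.68752 +181.72712]
  H  [+83.08527 +469.80487 +115.06242]
  H  [+0.22459 -0.04591 +1.00000]
B = K⁻¹H; ‖b₁‖=0.700281, ‖b₂‖=0.700281; λ = 2/(‖b₁‖+‖b₂‖) = 1.427998, sign → tz>0 ⇒ λ=+1.427998
r₁ = λ·B[:,0] = (+0.94567,+0.05332,+0.32072); r₂ = λ·B[:,1] = (-0.03400,+0.99727,-0.06556)
r₃ = r₁×r₂ = (-0.32334,+0.05109,+0.94490); SVD([r₁ r₂ r₃]) → R = UVᵀ:
  R  [+0.94567 -0.03400 -0.32334]
  R  [+0.05332 +0.99727 +0.05109]
  R  [+0.32072 -0.06556 +0.94490]
t = (-0.26638, -0.29044, +1.42800) m
tr R = 2.887844; θ = arccos((tr R − 1)/2) = 0.336483 rad = 19.279°
axis k = ((R−Rᵀ)₃₂, (R−Rᵀ)₁₃, (R−Rᵀ)₂₁) / (2 sinθ) = (-0.176649, -0.975351, +0.132236)
rvec = θ·k = (-0.059439, -0.328189, +0.044495)

rvec=(-0.0594, -0.3282, 0.0445) tvec=(-0.2664, -0.2904, 1.4280)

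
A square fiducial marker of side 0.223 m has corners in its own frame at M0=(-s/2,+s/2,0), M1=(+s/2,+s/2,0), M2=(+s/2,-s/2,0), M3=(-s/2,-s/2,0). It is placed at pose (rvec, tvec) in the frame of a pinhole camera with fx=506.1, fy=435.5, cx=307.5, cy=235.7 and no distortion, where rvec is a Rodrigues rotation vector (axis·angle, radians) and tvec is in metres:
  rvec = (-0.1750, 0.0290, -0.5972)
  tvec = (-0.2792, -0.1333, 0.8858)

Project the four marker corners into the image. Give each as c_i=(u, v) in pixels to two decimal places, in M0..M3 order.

Intrinsics K: fx=506.1, fy=435.5, cx=307.5, cy=235.7
Marker side s = 0.223 m; corners in marker frame (Z=0):
  M0 = (-0.1115, +0.1115, 0)
  M1 = (+0.1115, +0.1115, 0)
  M2 = (+0.1115, -0.1115, 0)
  M3 = (-0.1115, -0.1115, 0)
rvec = (-0.1750, 0.0290, -0.5972), |rvec| = θ = 0.62299 rad = 35.695°
Rodrigues: sinθ=0.58346, 1−cosθ=0.18786; R = I + sinθ·[k]× + (1−cosθ)·[k]×²:
    [+0.82696 +0.55686 +0.07775]
    [-0.56177 +0.81255 +0.15551]
    [+0.02343 -0.17228 +0.98477]
t = (-0.2792, -0.1333, 0.8858) m
M0: Pc = R·M0+t = (-0.30932, +0.01994, +0.86398); u = 506.1·(-0.30932)/0.86398 + 307.5 = 126.3089, v = 435.5·(+0.01994)/0.86398 + 235.7 = 245.7491
M1: Pc = R·M1+t = (-0.12490, -0.10534, +0.86920); u = 506.1·(-0.12490)/0.86920 + 307.5 = 234.7735, v = 435.5·(-0.10534)/0.86920 + 235.7 = 182.9219
M2: Pc = R·M2+t = (-0.24908, -0.28654, +0.90762); u = 506.1·(-0.24908)/0.90762 + 307.5 = 168.6084, v = 435.5·(-0.28654)/0.90762 + 235.7 = 98.2126
M3: Pc = R·M3+t = (-0.43350, -0.16126, +0.90240); u = 506.1·(-0.43350)/0.90240 + 307.5 = 64.3785, v = 435.5·(-0.16126)/0.90240 + 235.7 = 157.8746

c0=(126.31, 245.75) c1=(234.77, 182.92) c2=(168.61, 98.21) c3=(64.38, 157.87)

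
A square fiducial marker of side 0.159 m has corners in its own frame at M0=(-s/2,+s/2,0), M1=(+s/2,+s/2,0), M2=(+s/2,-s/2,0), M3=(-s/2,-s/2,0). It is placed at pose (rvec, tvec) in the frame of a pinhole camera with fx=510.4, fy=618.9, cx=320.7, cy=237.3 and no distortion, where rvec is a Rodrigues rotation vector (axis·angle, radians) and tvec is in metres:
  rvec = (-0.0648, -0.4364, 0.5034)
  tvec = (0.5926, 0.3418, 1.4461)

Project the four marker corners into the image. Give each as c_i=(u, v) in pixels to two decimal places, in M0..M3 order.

c0=(500.57, 402.07) c1=(536.56, 427.40) c2=(557.41, 366.19) c3=(522.99, 338.68)

Intrinsics K: fx=510.4, fy=618.9, cx=320.7, cy=237.3
Marker side s = 0.159 m; corners in marker frame (Z=0):
  M0 = (-0.0795, +0.0795, 0)
  M1 = (+0.0795, +0.0795, 0)
  M2 = (+0.0795, -0.0795, 0)
  M3 = (-0.0795, -0.0795, 0)
rvec = (-0.0648, -0.4364, 0.5034), |rvec| = θ = 0.66937 rad = 38.352°
Rodrigues: sinθ=0.62049, 1−cosθ=0.21579; R = I + sinθ·[k]× + (1−cosθ)·[k]×²:
    [+0.78624 -0.45302 -0.42024]
    [+0.48026 +0.87593 -0.04573]
    [+0.38882 -0.16587 +0.90626]
t = (0.5926, 0.3418, 1.4461) m
M0: Pc = R·M0+t = (+0.49408, +0.37326, +1.40200); u = 510.4·(+0.49408)/1.40200 + 320.7 = 500.5699, v = 618.9·(+0.37326)/1.40200 + 237.3 = 402.0702
M1: Pc = R·M1+t = (+0.61909, +0.44962, +1.46382); u = 510.4·(+0.61909)/1.46382 + 320.7 = 536.5617, v = 618.9·(+0.44962)/1.46382 + 237.3 = 427.3966
M2: Pc = R·M2+t = (+0.69112, +0.31034, +1.49020); u = 510.4·(+0.69112)/1.49020 + 320.7 = 557.4122, v = 618.9·(+0.31034)/1.49020 + 237.3 = 366.1902
M3: Pc = R·M3+t = (+0.56611, +0.23398, +1.42838); u = 510.4·(+0.56611)/1.42838 + 320.7 = 522.9874, v = 618.9·(+0.23398)/1.42838 + 237.3 = 338.6822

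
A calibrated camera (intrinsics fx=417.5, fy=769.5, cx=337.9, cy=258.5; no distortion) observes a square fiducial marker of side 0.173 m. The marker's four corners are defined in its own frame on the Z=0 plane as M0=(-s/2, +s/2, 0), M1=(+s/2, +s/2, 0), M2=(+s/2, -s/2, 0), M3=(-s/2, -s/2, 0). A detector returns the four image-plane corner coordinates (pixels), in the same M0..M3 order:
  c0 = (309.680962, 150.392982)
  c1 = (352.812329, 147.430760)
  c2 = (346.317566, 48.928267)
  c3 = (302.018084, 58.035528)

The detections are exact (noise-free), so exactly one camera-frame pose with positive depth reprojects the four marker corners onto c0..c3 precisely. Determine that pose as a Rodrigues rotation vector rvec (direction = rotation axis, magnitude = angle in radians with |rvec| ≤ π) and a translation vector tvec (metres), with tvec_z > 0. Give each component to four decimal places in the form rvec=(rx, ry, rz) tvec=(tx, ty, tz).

Intrinsics K: fx=417.5, fy=769.5, cx=337.9, cy=258.5
Marker side s = 0.173 m; corners in marker frame (Z=0):
  M0 = (-0.0865, +0.0865, 0)
  M1 = (+0.0865, +0.0865, 0)
  M2 = (+0.0865, -0.0865, 0)
  M3 = (-0.0865, -0.0865, 0)
Detected image corners:
  c0 = (309.680962, 150.392982) px
  c1 = (352.812329, 147.430760) px
  c2 = (346.317566, 48.928267) px
  c3 = (302.018084, 58.035528) px
Planar DLT: solve 8×8 A·h = b for H (H[2,2]=1):
  H  [+135.05552 +110.67766 +327.09398]
  H  [-70.86314 +572.57678 +102.16780]
  H  [-0.35877 +0.21255 +1.00000]
B = K⁻¹H; ‖b₁‖=0.711581, ‖b₂‖=0.711581; λ = 2/(‖b₁‖+‖b₂‖) = 1.405322, sign → tz>0 ⇒ λ=+1.405322
r₁ = λ·B[:,0] = (+0.86267,+0.03996,-0.50419); r₂ = λ·B[:,1] = (+0.13079,+0.94534,+0.29870)
r₃ = r₁×r₂ = (+0.48857,-0.32363,+0.81029); SVD([r₁ r₂ r₃]) → R = UVᵀ:
  R  [+0.86267 +0.13079 +0.48857]
  R  [+0.03996 +0.94534 -0.32363]
  R  [-0.50419 +0.29870 +0.81029]
t = (-0.03637, -0.28551, +1.40532) m
tr R = 2.618295; θ = arccos((tr R − 1)/2) = 0.628097 rad = 35.987°
axis k = ((R−Rᵀ)₃₂, (R−Rᵀ)₁₃, (R−Rᵀ)₂₁) / (2 sinθ) = (+0.529547, +0.844752, -0.077291)
rvec = θ·k = (+0.332607, +0.530586, -0.048546)

rvec=(0.3326, 0.5306, -0.0485) tvec=(-0.0364, -0.2855, 1.4053)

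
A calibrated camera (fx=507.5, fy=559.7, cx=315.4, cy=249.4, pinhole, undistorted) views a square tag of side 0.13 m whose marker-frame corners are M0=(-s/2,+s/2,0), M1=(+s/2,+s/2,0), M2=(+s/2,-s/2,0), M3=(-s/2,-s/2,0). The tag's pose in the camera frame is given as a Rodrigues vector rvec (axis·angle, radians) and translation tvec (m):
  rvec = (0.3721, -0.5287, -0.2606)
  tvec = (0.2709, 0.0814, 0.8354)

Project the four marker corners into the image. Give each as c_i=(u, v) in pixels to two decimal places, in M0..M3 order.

c0=(453.15, 358.00) c1=(506.02, 323.70) c2=(506.65, 250.14) c3=(450.23, 281.38)

Intrinsics K: fx=507.5, fy=559.7, cx=315.4, cy=249.4
Marker side s = 0.13 m; corners in marker frame (Z=0):
  M0 = (-0.0650, +0.0650, 0)
  M1 = (+0.0650, +0.0650, 0)
  M2 = (+0.0650, -0.0650, 0)
  M3 = (-0.0650, -0.0650, 0)
rvec = (0.3721, -0.5287, -0.2606), |rvec| = θ = 0.69706 rad = 39.939°
Rodrigues: sinθ=0.64197, 1−cosθ=0.23327; R = I + sinθ·[k]× + (1−cosθ)·[k]×²:
    [+0.83320 +0.14556 -0.53347]
    [-0.33445 +0.90093 -0.27655]
    [+0.44036 +0.40884 +0.79934]
t = (0.2709, 0.0814, 0.8354) m
M0: Pc = R·M0+t = (+0.22620, +0.16170, +0.83335); u = 507.5·(+0.22620)/0.83335 + 315.4 = 453.1547, v = 559.7·(+0.16170)/0.83335 + 249.4 = 358.0014
M1: Pc = R·M1+t = (+0.33452, +0.11822, +0.89060); u = 507.5·(+0.33452)/0.89060 + 315.4 = 506.0232, v = 559.7·(+0.11822)/0.89060 + 249.4 = 323.6965
M2: Pc = R·M2+t = (+0.31560, +0.00110, +0.83745); u = 507.5·(+0.31560)/0.83745 + 315.4 = 506.6540, v = 559.7·(+0.00110)/0.83745 + 249.4 = 250.1356
M3: Pc = R·M3+t = (+0.20728, +0.04458, +0.78020); u = 507.5·(+0.20728)/0.78020 + 315.4 = 450.2303, v = 559.7·(+0.04458)/0.78020 + 249.4 = 281.3800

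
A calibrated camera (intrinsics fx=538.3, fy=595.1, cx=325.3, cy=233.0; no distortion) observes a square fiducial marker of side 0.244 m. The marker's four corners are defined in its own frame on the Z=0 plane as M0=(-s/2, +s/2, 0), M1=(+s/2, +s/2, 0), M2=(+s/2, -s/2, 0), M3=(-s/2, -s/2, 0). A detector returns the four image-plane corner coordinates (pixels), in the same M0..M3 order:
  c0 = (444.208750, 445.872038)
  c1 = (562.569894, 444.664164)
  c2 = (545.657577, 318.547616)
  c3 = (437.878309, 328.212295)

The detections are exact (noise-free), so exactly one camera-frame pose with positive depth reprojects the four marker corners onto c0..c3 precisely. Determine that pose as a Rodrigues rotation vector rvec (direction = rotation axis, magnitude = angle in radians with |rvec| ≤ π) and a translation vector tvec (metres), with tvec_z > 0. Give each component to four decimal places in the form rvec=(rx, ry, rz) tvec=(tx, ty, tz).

Intrinsics K: fx=538.3, fy=595.1, cx=325.3, cy=233.0
Marker side s = 0.244 m; corners in marker frame (Z=0):
  M0 = (-0.1220, +0.1220, 0)
  M1 = (+0.1220, +0.1220, 0)
  M2 = (+0.1220, -0.1220, 0)
  M3 = (-0.1220, -0.1220, 0)
Detected image corners:
  c0 = (444.208750, 445.872038) px
  c1 = (562.569894, 444.664164) px
  c2 = (545.657577, 318.547616) px
  c3 = (437.878309, 328.212295) px
Planar DLT: solve 8×8 A·h = b for H (H[2,2]=1):
  H  [+313.15490 -128.66614 +495.25884]
  H  [-138.35433 +363.35228 +381.80108]
  H  [-0.30008 -0.35271 +1.00000]
B = K⁻¹H; ‖b₁‖=0.827998, ‖b₂‖=0.827998; λ = 2/(‖b₁‖+‖b₂‖) = 1.207732, sign → tz>0 ⇒ λ=+1.207732
r₁ = λ·B[:,0] = (+0.92161,-0.13889,-0.36242); r₂ = λ·B[:,1] = (-0.03125,+0.90419,-0.42598)
r₃ = r₁×r₂ = (+0.38686,+0.40391,+0.82897); SVD([r₁ r₂ r₃]) → R = UVᵀ:
  R  [+0.92161 -0.03125 +0.38686]
  R  [-0.13889 +0.90419 +0.40391]
  R  [-0.36242 -0.42598 +0.82897]
t = (+0.38132, +0.30199, +1.20773) m
tr R = 2.654774; θ = arccos((tr R − 1)/2) = 0.596357 rad = 34.169°
axis k = ((R−Rᵀ)₃₂, (R−Rᵀ)₁₃, (R−Rᵀ)₂₁) / (2 sinθ) = (-0.738821, +0.667054, -0.095822)
rvec = θ·k = (-0.440601, +0.397803, -0.057144)

rvec=(-0.4406, 0.3978, -0.0571) tvec=(0.3813, 0.3020, 1.2077)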